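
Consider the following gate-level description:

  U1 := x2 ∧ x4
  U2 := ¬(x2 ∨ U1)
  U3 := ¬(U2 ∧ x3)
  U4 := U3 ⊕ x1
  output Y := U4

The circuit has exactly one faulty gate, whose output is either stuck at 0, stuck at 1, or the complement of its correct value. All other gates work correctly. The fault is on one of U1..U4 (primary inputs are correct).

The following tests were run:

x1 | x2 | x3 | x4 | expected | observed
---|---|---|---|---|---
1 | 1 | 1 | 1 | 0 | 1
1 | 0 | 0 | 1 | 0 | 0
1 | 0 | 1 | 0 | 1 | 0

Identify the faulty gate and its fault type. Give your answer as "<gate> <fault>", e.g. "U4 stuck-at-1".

U2 inverted output

Fault-free values for test 1 (x1=1, x2=1, x3=1, x4=1): U1=1, U2=0, U3=1, U4=0, giving Y=0. Observed 1.
Test 1: faults giving observed 1 are {U2 stuck-at-1, U2 inverted output, U3 stuck-at-0, U3 inverted output, U4 stuck-at-1, U4 inverted output}.
Test 2 (x1=1, x2=0, x3=0, x4=1): fault-free U1=0, U2=1, U3=1, U4=0 → 0; observed 0. Eliminates U3 stuck-at-0, U3 inverted output, U4 stuck-at-1, U4 inverted output.
Test 3 (x1=1, x2=0, x3=1, x4=0): fault-free U1=0, U2=1, U3=0, U4=1 → 1; observed 0. Eliminates U2 stuck-at-1.
Only U2 inverted output is consistent with every test.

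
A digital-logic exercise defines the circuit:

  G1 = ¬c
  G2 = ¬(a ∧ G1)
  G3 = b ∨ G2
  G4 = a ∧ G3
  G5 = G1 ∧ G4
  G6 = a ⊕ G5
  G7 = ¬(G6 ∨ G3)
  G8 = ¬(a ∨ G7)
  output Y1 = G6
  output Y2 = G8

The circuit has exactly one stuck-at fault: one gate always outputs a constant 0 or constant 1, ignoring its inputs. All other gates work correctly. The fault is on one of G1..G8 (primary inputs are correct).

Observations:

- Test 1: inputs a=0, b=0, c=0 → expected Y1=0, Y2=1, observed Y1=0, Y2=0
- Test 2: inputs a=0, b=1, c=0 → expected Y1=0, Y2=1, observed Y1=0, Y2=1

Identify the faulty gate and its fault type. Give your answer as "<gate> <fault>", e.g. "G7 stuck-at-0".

G2 stuck-at-0

Fault-free values for test 1 (a=0, b=0, c=0): G1=1, G2=1, G3=1, G4=0, G5=0, G6=0, G7=0, G8=1, giving Y1=0, Y2=1. Observed Y1=0, Y2=0.
Test 1: faults giving observed Y1=0, Y2=0 are {G2 stuck-at-0, G3 stuck-at-0, G7 stuck-at-1, G8 stuck-at-0}.
Test 2 (a=0, b=1, c=0): fault-free G1=1, G2=1, G3=1, G4=0, G5=0, G6=0, G7=0, G8=1 → Y1=0, Y2=1; observed Y1=0, Y2=1. Eliminates G3 stuck-at-0, G7 stuck-at-1, G8 stuck-at-0.
Only G2 stuck-at-0 is consistent with every test.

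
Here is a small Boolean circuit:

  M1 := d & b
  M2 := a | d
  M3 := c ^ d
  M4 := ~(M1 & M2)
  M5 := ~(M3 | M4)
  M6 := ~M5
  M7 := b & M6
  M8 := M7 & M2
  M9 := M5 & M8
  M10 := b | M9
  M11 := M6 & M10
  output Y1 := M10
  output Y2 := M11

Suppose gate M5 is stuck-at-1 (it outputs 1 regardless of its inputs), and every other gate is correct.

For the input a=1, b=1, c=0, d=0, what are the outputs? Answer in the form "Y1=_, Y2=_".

Y1=1, Y2=0

Propagate with M5 forced: M1=0, M2=1, M3=0, M4=1, M5=1 [stuck-at-1], M6=0, M7=0, M8=0, M9=0, M10=1, M11=0.
So the outputs are Y1=1, Y2=0. (Without the fault they would be Y1=1, Y2=1.)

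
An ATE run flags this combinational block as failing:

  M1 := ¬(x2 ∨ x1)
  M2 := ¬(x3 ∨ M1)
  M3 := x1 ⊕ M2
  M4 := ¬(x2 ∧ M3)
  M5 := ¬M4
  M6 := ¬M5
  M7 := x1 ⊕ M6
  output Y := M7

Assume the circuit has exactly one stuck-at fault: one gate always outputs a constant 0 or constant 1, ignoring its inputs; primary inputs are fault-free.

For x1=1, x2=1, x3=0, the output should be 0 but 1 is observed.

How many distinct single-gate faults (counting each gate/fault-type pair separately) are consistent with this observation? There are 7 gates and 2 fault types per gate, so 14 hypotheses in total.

Fault-free: M1=0, M2=1, M3=0, M4=1, M5=0, M6=1, M7=0 → 0. Observed 1.
  M1 stuck-at-0: output 0 ✗
  M1 stuck-at-1: output 1 ✓
  M2 stuck-at-0: output 1 ✓
  M2 stuck-at-1: output 0 ✗
  M3 stuck-at-0: output 0 ✗
  M3 stuck-at-1: output 1 ✓
  M4 stuck-at-0: output 1 ✓
  M4 stuck-at-1: output 0 ✗
  M5 stuck-at-0: output 0 ✗
  M5 stuck-at-1: output 1 ✓
  M6 stuck-at-0: output 1 ✓
  M6 stuck-at-1: output 0 ✗
  M7 stuck-at-0: output 0 ✗
  M7 stuck-at-1: output 1 ✓
Consistent faults: {M1 stuck-at-1, M2 stuck-at-0, M3 stuck-at-1, M4 stuck-at-0, M5 stuck-at-1, M6 stuck-at-0, M7 stuck-at-1} — 7 in all.

7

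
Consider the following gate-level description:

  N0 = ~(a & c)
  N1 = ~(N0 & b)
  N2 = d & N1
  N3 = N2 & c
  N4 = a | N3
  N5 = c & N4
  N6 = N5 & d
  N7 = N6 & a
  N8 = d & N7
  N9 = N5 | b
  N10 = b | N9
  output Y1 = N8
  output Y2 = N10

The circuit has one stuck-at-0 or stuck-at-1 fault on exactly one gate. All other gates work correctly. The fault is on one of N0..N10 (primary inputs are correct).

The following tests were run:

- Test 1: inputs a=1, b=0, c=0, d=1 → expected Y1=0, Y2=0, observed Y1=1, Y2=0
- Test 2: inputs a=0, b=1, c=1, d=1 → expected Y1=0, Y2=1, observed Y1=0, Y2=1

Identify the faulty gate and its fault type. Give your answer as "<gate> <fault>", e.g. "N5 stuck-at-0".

N6 stuck-at-1

Fault-free values for test 1 (a=1, b=0, c=0, d=1): N0=1, N1=1, N2=1, N3=0, N4=1, N5=0, N6=0, N7=0, N8=0, N9=0, N10=0, giving Y1=0, Y2=0. Observed Y1=1, Y2=0.
Test 1: faults giving observed Y1=1, Y2=0 are {N6 stuck-at-1, N7 stuck-at-1, N8 stuck-at-1}.
Test 2 (a=0, b=1, c=1, d=1): fault-free N0=1, N1=0, N2=0, N3=0, N4=0, N5=0, N6=0, N7=0, N8=0, N9=1, N10=1 → Y1=0, Y2=1; observed Y1=0, Y2=1. Eliminates N7 stuck-at-1, N8 stuck-at-1.
Only N6 stuck-at-1 is consistent with every test.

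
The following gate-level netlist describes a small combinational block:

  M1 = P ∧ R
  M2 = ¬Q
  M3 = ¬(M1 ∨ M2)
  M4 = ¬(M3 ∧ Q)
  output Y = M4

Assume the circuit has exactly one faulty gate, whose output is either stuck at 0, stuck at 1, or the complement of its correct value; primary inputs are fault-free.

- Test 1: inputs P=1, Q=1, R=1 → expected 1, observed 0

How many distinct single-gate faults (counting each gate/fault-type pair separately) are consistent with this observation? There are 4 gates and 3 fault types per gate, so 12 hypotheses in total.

Fault-free: M1=1, M2=0, M3=0, M4=1 → 1. Observed 0.
  M1 stuck-at-0: output 0 ✓
  M1 stuck-at-1: output 1 ✗
  M1 inverted output: output 0 ✓
  M2 stuck-at-0: output 1 ✗
  M2 stuck-at-1: output 1 ✗
  M2 inverted output: output 1 ✗
  M3 stuck-at-0: output 1 ✗
  M3 stuck-at-1: output 0 ✓
  M3 inverted output: output 0 ✓
  M4 stuck-at-0: output 0 ✓
  M4 stuck-at-1: output 1 ✗
  M4 inverted output: output 0 ✓
Consistent faults: {M1 stuck-at-0, M1 inverted output, M3 stuck-at-1, M3 inverted output, M4 stuck-at-0, M4 inverted output} — 6 in all.

6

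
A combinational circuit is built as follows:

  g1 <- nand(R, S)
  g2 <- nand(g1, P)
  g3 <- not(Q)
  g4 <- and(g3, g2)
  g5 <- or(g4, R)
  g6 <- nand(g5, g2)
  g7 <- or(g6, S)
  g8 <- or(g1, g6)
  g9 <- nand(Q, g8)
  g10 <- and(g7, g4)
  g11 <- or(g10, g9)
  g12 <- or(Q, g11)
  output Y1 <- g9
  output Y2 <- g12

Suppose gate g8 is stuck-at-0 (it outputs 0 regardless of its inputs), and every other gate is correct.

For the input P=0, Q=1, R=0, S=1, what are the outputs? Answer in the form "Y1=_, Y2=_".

Y1=1, Y2=1

Propagate with g8 forced: g1=1, g2=1, g3=0, g4=0, g5=0, g6=1, g7=1, g8=0 [stuck-at-0], g9=1, g10=0, g11=1, g12=1.
So the outputs are Y1=1, Y2=1. (Without the fault they would be Y1=0, Y2=1.)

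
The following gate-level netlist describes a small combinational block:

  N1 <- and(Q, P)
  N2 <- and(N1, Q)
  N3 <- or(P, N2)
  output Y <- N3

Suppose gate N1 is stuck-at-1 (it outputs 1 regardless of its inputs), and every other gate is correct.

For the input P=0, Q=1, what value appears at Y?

Propagate with N1 forced: N1=1 [stuck-at-1], N2=1, N3=1.
So Y = 1. (Without the fault it would be 0.)

1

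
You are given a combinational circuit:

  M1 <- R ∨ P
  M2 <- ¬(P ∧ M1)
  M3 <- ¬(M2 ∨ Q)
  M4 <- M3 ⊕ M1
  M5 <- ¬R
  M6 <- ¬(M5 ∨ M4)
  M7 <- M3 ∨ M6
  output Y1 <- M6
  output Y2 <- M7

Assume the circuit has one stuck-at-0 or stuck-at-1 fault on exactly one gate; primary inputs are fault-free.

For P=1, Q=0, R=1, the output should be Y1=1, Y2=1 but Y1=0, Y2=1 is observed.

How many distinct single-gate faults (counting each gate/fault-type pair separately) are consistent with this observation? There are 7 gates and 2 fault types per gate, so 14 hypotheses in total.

Fault-free: M1=1, M2=0, M3=1, M4=0, M5=0, M6=1, M7=1 → Y1=1, Y2=1. Observed Y1=0, Y2=1.
  M1 stuck-at-0: output Y1=1, Y2=1 ✗
  M1 stuck-at-1: output Y1=1, Y2=1 ✗
  M2 stuck-at-0: output Y1=1, Y2=1 ✗
  M2 stuck-at-1: output Y1=0, Y2=0 ✗
  M3 stuck-at-0: output Y1=0, Y2=0 ✗
  M3 stuck-at-1: output Y1=1, Y2=1 ✗
  M4 stuck-at-0: output Y1=1, Y2=1 ✗
  M4 stuck-at-1: output Y1=0, Y2=1 ✓
  M5 stuck-at-0: output Y1=1, Y2=1 ✗
  M5 stuck-at-1: output Y1=0, Y2=1 ✓
  M6 stuck-at-0: output Y1=0, Y2=1 ✓
  M6 stuck-at-1: output Y1=1, Y2=1 ✗
  M7 stuck-at-0: output Y1=1, Y2=0 ✗
  M7 stuck-at-1: output Y1=1, Y2=1 ✗
Consistent faults: {M4 stuck-at-1, M5 stuck-at-1, M6 stuck-at-0} — 3 in all.

3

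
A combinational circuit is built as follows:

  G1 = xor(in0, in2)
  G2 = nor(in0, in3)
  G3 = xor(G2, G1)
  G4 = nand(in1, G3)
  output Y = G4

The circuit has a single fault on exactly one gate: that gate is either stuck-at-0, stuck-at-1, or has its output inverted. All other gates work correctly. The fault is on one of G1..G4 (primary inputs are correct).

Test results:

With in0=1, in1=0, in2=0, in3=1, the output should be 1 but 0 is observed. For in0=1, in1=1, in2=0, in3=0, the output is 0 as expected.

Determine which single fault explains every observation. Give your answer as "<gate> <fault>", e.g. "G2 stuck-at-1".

G4 stuck-at-0

Fault-free values for test 1 (in0=1, in1=0, in2=0, in3=1): G1=1, G2=0, G3=1, G4=1, giving Y=1. Observed 0.
Test 1: faults giving observed 0 are {G4 stuck-at-0, G4 inverted output}.
Test 2 (in0=1, in1=1, in2=0, in3=0): fault-free G1=1, G2=0, G3=1, G4=0 → 0; observed 0. Eliminates G4 inverted output.
Only G4 stuck-at-0 is consistent with every test.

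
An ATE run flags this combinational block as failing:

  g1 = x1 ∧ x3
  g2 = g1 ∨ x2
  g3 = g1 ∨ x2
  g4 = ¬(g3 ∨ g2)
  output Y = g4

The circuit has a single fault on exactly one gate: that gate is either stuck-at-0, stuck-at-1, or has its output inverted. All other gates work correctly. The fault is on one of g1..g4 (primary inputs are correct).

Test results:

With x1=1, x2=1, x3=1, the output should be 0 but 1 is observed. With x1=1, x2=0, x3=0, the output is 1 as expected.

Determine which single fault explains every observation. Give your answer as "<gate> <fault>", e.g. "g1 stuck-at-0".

g4 stuck-at-1

Fault-free values for test 1 (x1=1, x2=1, x3=1): g1=1, g2=1, g3=1, g4=0, giving Y=0. Observed 1.
Test 1: faults giving observed 1 are {g4 stuck-at-1, g4 inverted output}.
Test 2 (x1=1, x2=0, x3=0): fault-free g1=0, g2=0, g3=0, g4=1 → 1; observed 1. Eliminates g4 inverted output.
Only g4 stuck-at-1 is consistent with every test.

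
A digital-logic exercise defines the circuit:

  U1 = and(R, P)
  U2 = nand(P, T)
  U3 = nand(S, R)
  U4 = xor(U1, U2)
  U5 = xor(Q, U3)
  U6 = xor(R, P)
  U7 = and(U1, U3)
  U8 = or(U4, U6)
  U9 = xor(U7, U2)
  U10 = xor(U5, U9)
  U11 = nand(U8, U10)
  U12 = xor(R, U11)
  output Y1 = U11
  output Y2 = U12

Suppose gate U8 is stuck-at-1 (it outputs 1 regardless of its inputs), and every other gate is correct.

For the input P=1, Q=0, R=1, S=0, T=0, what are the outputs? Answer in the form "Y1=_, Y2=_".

Propagate with U8 forced: U1=1, U2=1, U3=1, U4=0, U5=1, U6=0, U7=1, U8=1 [stuck-at-1], U9=0, U10=1, U11=0, U12=1.
So the outputs are Y1=0, Y2=1. (Without the fault they would be Y1=1, Y2=0.)

Y1=0, Y2=1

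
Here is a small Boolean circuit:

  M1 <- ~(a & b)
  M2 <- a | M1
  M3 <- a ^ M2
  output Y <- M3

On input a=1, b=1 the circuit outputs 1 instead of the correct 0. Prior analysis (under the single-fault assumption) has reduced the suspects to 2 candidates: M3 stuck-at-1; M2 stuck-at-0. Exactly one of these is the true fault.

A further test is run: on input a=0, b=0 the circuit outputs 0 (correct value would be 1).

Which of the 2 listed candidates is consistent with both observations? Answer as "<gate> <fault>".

M2 stuck-at-0

Evaluate each candidate on input a=0, b=0:
  M3 stuck-at-1: M1=1, M2=1, M3=1 [stuck-at-1] → 1 — eliminated
  M2 stuck-at-0: M1=1, M2=0 [stuck-at-0], M3=0 → 0 — matches
Only M2 stuck-at-0 reproduces the observed 0.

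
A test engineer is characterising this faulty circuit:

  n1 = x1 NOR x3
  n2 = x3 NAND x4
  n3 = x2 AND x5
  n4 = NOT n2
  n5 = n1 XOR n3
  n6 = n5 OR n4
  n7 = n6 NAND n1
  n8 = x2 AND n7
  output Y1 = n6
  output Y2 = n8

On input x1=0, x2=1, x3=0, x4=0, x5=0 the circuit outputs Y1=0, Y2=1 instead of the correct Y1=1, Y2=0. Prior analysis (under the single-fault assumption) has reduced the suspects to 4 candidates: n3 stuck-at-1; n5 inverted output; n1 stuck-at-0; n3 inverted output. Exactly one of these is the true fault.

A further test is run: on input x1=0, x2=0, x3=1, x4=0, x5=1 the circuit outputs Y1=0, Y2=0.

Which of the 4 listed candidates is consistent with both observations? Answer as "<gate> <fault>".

Evaluate each candidate on input x1=0, x2=0, x3=1, x4=0, x5=1:
  n3 stuck-at-1: n1=0, n2=1, n3=1 [stuck-at-1], n4=0, n5=1, n6=1, n7=1, n8=0 → Y1=1, Y2=0 — eliminated
  n5 inverted output: n1=0, n2=1, n3=0, n4=0, n5=1 [inverted output], n6=1, n7=1, n8=0 → Y1=1, Y2=0 — eliminated
  n1 stuck-at-0: n1=0 [stuck-at-0], n2=1, n3=0, n4=0, n5=0, n6=0, n7=1, n8=0 → Y1=0, Y2=0 — matches
  n3 inverted output: n1=0, n2=1, n3=1 [inverted output], n4=0, n5=1, n6=1, n7=1, n8=0 → Y1=1, Y2=0 — eliminated
Only n1 stuck-at-0 reproduces the observed Y1=0, Y2=0.

n1 stuck-at-0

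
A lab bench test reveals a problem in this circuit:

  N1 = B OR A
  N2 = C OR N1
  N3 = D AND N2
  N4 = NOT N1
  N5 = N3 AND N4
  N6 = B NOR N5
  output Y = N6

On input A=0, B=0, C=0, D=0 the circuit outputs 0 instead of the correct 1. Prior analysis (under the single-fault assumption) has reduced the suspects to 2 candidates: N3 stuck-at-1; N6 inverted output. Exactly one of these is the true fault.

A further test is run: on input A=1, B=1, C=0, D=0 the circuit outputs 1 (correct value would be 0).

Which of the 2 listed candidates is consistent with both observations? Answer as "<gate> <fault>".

Evaluate each candidate on input A=1, B=1, C=0, D=0:
  N3 stuck-at-1: N1=1, N2=1, N3=1 [stuck-at-1], N4=0, N5=0, N6=0 → 0 — eliminated
  N6 inverted output: N1=1, N2=1, N3=0, N4=0, N5=0, N6=1 [inverted output] → 1 — matches
Only N6 inverted output reproduces the observed 1.

N6 inverted output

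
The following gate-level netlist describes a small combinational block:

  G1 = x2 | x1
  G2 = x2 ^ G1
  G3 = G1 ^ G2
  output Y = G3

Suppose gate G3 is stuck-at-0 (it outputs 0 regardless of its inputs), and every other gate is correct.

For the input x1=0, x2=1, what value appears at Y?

0

Propagate with G3 forced: G1=1, G2=0, G3=0 [stuck-at-0].
So Y = 0. (Without the fault it would be 1.)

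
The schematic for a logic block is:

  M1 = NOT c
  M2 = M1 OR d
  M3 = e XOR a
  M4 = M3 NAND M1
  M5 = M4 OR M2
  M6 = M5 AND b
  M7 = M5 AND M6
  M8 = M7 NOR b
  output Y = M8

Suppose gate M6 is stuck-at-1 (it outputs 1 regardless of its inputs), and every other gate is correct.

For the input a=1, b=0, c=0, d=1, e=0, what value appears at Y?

Propagate with M6 forced: M1=1, M2=1, M3=1, M4=0, M5=1, M6=1 [stuck-at-1], M7=1, M8=0.
So Y = 0. (Without the fault it would be 1.)

0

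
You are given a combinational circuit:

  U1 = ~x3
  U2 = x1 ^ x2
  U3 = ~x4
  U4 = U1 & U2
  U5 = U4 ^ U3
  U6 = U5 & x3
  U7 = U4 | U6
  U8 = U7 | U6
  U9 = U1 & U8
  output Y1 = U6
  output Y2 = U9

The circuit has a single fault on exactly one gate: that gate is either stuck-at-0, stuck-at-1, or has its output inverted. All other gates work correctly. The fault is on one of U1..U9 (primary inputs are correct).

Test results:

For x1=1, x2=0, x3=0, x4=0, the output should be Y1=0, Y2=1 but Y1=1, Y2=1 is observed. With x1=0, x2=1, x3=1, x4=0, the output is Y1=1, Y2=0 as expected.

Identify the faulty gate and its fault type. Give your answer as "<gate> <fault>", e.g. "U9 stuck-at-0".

U6 stuck-at-1

Fault-free values for test 1 (x1=1, x2=0, x3=0, x4=0): U1=1, U2=1, U3=1, U4=1, U5=0, U6=0, U7=1, U8=1, U9=1, giving Y1=0, Y2=1. Observed Y1=1, Y2=1.
Test 1: faults giving observed Y1=1, Y2=1 are {U6 stuck-at-1, U6 inverted output}.
Test 2 (x1=0, x2=1, x3=1, x4=0): fault-free U1=0, U2=1, U3=1, U4=0, U5=1, U6=1, U7=1, U8=1, U9=0 → Y1=1, Y2=0; observed Y1=1, Y2=0. Eliminates U6 inverted output.
Only U6 stuck-at-1 is consistent with every test.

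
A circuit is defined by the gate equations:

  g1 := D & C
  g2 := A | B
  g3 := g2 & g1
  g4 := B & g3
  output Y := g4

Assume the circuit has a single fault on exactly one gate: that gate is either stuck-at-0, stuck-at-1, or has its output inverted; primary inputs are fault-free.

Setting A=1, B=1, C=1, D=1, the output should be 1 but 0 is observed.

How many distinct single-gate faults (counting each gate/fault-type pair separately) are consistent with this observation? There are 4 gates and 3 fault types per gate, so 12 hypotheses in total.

Fault-free: g1=1, g2=1, g3=1, g4=1 → 1. Observed 0.
  g1 stuck-at-0: output 0 ✓
  g1 stuck-at-1: output 1 ✗
  g1 inverted output: output 0 ✓
  g2 stuck-at-0: output 0 ✓
  g2 stuck-at-1: output 1 ✗
  g2 inverted output: output 0 ✓
  g3 stuck-at-0: output 0 ✓
  g3 stuck-at-1: output 1 ✗
  g3 inverted output: output 0 ✓
  g4 stuck-at-0: output 0 ✓
  g4 stuck-at-1: output 1 ✗
  g4 inverted output: output 0 ✓
Consistent faults: {g1 stuck-at-0, g1 inverted output, g2 stuck-at-0, g2 inverted output, g3 stuck-at-0, g3 inverted output, g4 stuck-at-0, g4 inverted output} — 8 in all.

8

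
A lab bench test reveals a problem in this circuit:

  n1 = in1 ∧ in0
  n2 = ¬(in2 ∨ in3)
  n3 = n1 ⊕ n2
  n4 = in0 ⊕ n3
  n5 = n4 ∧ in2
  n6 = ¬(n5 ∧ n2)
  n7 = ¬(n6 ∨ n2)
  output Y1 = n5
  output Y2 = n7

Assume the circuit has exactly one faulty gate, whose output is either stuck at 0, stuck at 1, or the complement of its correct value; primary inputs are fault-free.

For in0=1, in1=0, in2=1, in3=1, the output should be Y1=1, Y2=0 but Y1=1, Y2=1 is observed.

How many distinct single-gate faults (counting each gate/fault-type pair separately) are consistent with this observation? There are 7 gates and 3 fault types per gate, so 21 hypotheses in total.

4

Fault-free: n1=0, n2=0, n3=0, n4=1, n5=1, n6=1, n7=0 → Y1=1, Y2=0. Observed Y1=1, Y2=1.
  n1: none of the 3 fault types match ✗
  n2: none of the 3 fault types match ✗
  n3: none of the 3 fault types match ✗
  n4: none of the 3 fault types match ✗
  n5: none of the 3 fault types match ✗
  n6: stuck-at-0, inverted output ✓; others ✗
  n7: stuck-at-1, inverted output ✓; others ✗
Consistent faults: {n6 stuck-at-0, n6 inverted output, n7 stuck-at-1, n7 inverted output} — 4 in all.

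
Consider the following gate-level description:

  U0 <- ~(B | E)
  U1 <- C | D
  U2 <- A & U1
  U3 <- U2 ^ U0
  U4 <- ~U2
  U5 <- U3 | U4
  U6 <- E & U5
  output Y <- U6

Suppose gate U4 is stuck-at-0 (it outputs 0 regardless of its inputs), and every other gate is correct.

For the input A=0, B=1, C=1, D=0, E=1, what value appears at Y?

0

Propagate with U4 forced: U0=0, U1=1, U2=0, U3=0, U4=0 [stuck-at-0], U5=0, U6=0.
So Y = 0. (Without the fault it would be 1.)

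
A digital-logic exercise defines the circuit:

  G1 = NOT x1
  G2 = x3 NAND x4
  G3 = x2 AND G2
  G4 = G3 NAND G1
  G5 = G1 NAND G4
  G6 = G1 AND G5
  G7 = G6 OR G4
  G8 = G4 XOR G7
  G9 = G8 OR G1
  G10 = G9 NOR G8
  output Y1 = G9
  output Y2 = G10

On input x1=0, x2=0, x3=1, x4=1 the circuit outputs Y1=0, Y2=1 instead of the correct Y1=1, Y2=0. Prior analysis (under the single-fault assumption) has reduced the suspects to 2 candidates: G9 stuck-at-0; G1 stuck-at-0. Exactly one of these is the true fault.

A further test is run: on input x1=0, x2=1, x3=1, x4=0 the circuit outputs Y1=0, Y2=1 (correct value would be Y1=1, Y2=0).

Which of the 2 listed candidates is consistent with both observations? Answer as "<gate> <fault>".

G1 stuck-at-0

Evaluate each candidate on input x1=0, x2=1, x3=1, x4=0:
  G9 stuck-at-0: G1=1, G2=1, G3=1, G4=0, G5=1, G6=1, G7=1, G8=1, G9=0 [stuck-at-0], G10=0 → Y1=0, Y2=0 — eliminated
  G1 stuck-at-0: G1=0 [stuck-at-0], G2=1, G3=1, G4=1, G5=1, G6=0, G7=1, G8=0, G9=0, G10=1 → Y1=0, Y2=1 — matches
Only G1 stuck-at-0 reproduces the observed Y1=0, Y2=1.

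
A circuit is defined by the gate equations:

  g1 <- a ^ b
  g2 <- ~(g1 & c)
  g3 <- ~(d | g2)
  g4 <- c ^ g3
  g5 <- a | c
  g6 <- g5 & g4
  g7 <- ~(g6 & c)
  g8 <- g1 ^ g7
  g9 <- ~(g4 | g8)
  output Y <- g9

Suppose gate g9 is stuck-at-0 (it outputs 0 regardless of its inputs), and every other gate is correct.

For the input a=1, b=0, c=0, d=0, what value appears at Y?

Propagate with g9 forced: g1=1, g2=1, g3=0, g4=0, g5=1, g6=0, g7=1, g8=0, g9=0 [stuck-at-0].
So Y = 0. (Without the fault it would be 1.)

0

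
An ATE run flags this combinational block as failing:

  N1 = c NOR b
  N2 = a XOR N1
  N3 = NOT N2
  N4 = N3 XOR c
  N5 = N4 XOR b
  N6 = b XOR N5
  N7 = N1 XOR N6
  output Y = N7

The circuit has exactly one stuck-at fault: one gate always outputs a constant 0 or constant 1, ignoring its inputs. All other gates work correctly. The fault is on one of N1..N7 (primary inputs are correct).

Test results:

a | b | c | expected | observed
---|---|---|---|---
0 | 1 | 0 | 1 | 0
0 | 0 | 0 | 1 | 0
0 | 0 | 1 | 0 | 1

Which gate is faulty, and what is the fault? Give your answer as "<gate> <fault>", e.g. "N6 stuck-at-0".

N5 stuck-at-1

Fault-free values for test 1 (a=0, b=1, c=0): N1=0, N2=0, N3=1, N4=1, N5=0, N6=1, N7=1, giving Y=1. Observed 0.
Test 1: faults giving observed 0 are {N2 stuck-at-1, N3 stuck-at-0, N4 stuck-at-0, N5 stuck-at-1, N6 stuck-at-0, N7 stuck-at-0}.
Test 2 (a=0, b=0, c=0): fault-free N1=1, N2=1, N3=0, N4=0, N5=0, N6=0, N7=1 → 1; observed 0. Eliminates N2 stuck-at-1, N3 stuck-at-0, N4 stuck-at-0, N6 stuck-at-0.
Test 3 (a=0, b=0, c=1): fault-free N1=0, N2=0, N3=1, N4=0, N5=0, N6=0, N7=0 → 0; observed 1. Eliminates N7 stuck-at-0.
Only N5 stuck-at-1 is consistent with every test.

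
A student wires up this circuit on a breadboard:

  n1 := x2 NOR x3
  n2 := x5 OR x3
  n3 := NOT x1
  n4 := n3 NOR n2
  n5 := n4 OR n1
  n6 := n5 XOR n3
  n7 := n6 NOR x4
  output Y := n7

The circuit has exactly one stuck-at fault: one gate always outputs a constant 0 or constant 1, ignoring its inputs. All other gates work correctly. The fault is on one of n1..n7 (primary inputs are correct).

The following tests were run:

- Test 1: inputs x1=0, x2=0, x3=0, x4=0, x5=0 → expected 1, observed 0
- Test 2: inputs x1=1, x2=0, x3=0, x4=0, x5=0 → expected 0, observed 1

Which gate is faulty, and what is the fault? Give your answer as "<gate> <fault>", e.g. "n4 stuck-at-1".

Fault-free values for test 1 (x1=0, x2=0, x3=0, x4=0, x5=0): n1=1, n2=0, n3=1, n4=0, n5=1, n6=0, n7=1, giving Y=1. Observed 0.
Test 1: faults giving observed 0 are {n1 stuck-at-0, n3 stuck-at-0, n5 stuck-at-0, n6 stuck-at-1, n7 stuck-at-0}.
Test 2 (x1=1, x2=0, x3=0, x4=0, x5=0): fault-free n1=1, n2=0, n3=0, n4=1, n5=1, n6=1, n7=0 → 0; observed 1. Eliminates n1 stuck-at-0, n3 stuck-at-0, n6 stuck-at-1, n7 stuck-at-0.
Only n5 stuck-at-0 is consistent with every test.

n5 stuck-at-0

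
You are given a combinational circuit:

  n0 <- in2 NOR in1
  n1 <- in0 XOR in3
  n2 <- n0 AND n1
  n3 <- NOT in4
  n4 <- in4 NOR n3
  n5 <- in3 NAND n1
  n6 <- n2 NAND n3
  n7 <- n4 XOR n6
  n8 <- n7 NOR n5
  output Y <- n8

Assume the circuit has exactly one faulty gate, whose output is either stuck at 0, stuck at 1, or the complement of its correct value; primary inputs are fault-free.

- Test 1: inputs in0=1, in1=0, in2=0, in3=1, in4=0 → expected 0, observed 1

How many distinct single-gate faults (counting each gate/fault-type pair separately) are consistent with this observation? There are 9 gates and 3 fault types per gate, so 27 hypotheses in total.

4

Fault-free: n0=1, n1=0, n2=0, n3=1, n4=0, n5=1, n6=1, n7=1, n8=0 → 0. Observed 1.
  n0: none of the 3 fault types match ✗
  n1: stuck-at-1, inverted output ✓; others ✗
  n2: none of the 3 fault types match ✗
  n3: none of the 3 fault types match ✗
  n4: none of the 3 fault types match ✗
  n5: none of the 3 fault types match ✗
  n6: none of the 3 fault types match ✗
  n7: none of the 3 fault types match ✗
  n8: stuck-at-1, inverted output ✓; others ✗
Consistent faults: {n1 stuck-at-1, n1 inverted output, n8 stuck-at-1, n8 inverted output} — 4 in all.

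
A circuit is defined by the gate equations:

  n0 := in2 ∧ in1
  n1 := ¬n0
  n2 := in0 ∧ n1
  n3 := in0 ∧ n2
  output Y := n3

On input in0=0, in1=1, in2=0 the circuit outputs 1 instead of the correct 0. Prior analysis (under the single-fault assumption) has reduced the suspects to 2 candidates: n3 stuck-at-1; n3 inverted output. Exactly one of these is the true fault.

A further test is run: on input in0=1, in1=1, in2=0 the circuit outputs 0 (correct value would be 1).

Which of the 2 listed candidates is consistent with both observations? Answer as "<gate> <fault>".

n3 inverted output

Evaluate each candidate on input in0=1, in1=1, in2=0:
  n3 stuck-at-1: n0=0, n1=1, n2=1, n3=1 [stuck-at-1] → 1 — eliminated
  n3 inverted output: n0=0, n1=1, n2=1, n3=0 [inverted output] → 0 — matches
Only n3 inverted output reproduces the observed 0.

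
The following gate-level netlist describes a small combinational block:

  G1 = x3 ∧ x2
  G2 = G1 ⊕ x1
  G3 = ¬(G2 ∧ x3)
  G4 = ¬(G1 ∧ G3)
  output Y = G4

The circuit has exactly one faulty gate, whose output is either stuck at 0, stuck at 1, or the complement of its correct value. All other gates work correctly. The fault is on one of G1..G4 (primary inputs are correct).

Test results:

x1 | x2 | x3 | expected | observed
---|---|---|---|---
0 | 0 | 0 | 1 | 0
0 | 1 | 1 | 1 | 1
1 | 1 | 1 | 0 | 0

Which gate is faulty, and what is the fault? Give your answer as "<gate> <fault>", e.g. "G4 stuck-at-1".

G1 stuck-at-1

Fault-free values for test 1 (x1=0, x2=0, x3=0): G1=0, G2=0, G3=1, G4=1, giving Y=1. Observed 0.
Test 1: faults giving observed 0 are {G1 stuck-at-1, G1 inverted output, G4 stuck-at-0, G4 inverted output}.
Test 2 (x1=0, x2=1, x3=1): fault-free G1=1, G2=1, G3=0, G4=1 → 1; observed 1. Eliminates G4 stuck-at-0, G4 inverted output.
Test 3 (x1=1, x2=1, x3=1): fault-free G1=1, G2=0, G3=1, G4=0 → 0; observed 0. Eliminates G1 inverted output.
Only G1 stuck-at-1 is consistent with every test.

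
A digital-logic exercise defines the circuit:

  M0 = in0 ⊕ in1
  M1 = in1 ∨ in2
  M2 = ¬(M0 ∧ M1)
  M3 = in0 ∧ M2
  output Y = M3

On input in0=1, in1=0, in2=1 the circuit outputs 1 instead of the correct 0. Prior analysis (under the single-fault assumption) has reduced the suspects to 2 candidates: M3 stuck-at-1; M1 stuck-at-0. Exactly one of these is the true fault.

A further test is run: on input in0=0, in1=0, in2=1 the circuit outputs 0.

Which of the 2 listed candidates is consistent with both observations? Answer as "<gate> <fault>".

M1 stuck-at-0

Evaluate each candidate on input in0=0, in1=0, in2=1:
  M3 stuck-at-1: M0=0, M1=1, M2=1, M3=1 [stuck-at-1] → 1 — eliminated
  M1 stuck-at-0: M0=0, M1=0 [stuck-at-0], M2=1, M3=0 → 0 — matches
Only M1 stuck-at-0 reproduces the observed 0.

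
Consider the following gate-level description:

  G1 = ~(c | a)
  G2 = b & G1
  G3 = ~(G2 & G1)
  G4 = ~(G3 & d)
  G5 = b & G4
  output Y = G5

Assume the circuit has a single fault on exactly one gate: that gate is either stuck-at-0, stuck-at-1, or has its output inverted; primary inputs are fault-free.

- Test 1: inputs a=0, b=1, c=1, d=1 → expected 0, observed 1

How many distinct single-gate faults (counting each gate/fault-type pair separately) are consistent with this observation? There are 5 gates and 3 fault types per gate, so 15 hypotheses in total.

Fault-free: G1=0, G2=0, G3=1, G4=0, G5=0 → 0. Observed 1.
  G1: stuck-at-1, inverted output ✓; others ✗
  G2: none of the 3 fault types match ✗
  G3: stuck-at-0, inverted output ✓; others ✗
  G4: stuck-at-1, inverted output ✓; others ✗
  G5: stuck-at-1, inverted output ✓; others ✗
Consistent faults: {G1 stuck-at-1, G1 inverted output, G3 stuck-at-0, G3 inverted output, G4 stuck-at-1, G4 inverted output, G5 stuck-at-1, G5 inverted output} — 8 in all.

8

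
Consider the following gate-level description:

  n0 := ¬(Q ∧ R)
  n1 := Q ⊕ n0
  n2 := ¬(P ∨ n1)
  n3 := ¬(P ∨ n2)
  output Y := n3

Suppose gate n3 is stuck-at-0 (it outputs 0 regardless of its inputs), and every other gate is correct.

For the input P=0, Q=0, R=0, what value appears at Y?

0

Propagate with n3 forced: n0=1, n1=1, n2=0, n3=0 [stuck-at-0].
So Y = 0. (Without the fault it would be 1.)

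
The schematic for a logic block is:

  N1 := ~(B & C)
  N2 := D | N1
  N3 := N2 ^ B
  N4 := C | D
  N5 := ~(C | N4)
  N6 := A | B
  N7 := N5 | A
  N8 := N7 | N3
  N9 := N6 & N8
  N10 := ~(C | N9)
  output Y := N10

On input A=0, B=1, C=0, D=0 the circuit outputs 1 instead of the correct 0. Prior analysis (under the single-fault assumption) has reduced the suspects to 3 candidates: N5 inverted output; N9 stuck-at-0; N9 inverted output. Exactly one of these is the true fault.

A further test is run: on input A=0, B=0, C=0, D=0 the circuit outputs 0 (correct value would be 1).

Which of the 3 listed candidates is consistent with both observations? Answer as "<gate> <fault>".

N9 inverted output

Evaluate each candidate on input A=0, B=0, C=0, D=0:
  N5 inverted output: N1=1, N2=1, N3=1, N4=0, N5=0 [inverted output], N6=0, N7=0, N8=1, N9=0, N10=1 → 1 — eliminated
  N9 stuck-at-0: N1=1, N2=1, N3=1, N4=0, N5=1, N6=0, N7=1, N8=1, N9=0 [stuck-at-0], N10=1 → 1 — eliminated
  N9 inverted output: N1=1, N2=1, N3=1, N4=0, N5=1, N6=0, N7=1, N8=1, N9=1 [inverted output], N10=0 → 0 — matches
Only N9 inverted output reproduces the observed 0.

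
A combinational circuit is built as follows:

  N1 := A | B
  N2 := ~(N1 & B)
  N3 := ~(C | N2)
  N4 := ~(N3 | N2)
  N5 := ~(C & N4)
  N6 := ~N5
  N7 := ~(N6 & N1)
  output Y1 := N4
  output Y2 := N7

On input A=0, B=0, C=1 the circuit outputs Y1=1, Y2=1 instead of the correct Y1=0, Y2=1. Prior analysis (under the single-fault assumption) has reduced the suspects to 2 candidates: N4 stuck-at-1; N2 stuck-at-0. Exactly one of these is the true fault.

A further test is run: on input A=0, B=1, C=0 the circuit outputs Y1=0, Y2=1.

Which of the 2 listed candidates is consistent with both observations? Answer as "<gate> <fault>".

N2 stuck-at-0

Evaluate each candidate on input A=0, B=1, C=0:
  N4 stuck-at-1: N1=1, N2=0, N3=1, N4=1 [stuck-at-1], N5=1, N6=0, N7=1 → Y1=1, Y2=1 — eliminated
  N2 stuck-at-0: N1=1, N2=0 [stuck-at-0], N3=1, N4=0, N5=1, N6=0, N7=1 → Y1=0, Y2=1 — matches
Only N2 stuck-at-0 reproduces the observed Y1=0, Y2=1.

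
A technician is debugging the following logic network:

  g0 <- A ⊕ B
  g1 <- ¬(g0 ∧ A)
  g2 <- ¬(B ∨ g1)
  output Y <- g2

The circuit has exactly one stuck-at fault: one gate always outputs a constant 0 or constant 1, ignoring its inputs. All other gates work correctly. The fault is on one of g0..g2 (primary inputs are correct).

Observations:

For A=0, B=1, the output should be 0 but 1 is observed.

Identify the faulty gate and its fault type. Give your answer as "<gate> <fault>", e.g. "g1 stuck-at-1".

g2 stuck-at-1

Fault-free values for test 1 (A=0, B=1): g0=1, g1=1, g2=0, giving Y=0. Observed 1.
Test 1: faults giving observed 1 are {g2 stuck-at-1}.
Only g2 stuck-at-1 is consistent with every test.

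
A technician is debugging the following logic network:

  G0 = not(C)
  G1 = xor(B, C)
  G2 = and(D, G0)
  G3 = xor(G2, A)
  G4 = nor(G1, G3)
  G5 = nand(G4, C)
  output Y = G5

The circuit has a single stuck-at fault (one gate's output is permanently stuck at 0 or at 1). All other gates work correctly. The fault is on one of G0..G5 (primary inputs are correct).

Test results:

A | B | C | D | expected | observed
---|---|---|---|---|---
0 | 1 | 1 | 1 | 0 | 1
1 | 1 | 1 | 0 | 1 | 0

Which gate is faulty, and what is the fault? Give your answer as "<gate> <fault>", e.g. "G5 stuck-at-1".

G2 stuck-at-1

Fault-free values for test 1 (A=0, B=1, C=1, D=1): G0=0, G1=0, G2=0, G3=0, G4=1, G5=0, giving Y=0. Observed 1.
Test 1: faults giving observed 1 are {G0 stuck-at-1, G1 stuck-at-1, G2 stuck-at-1, G3 stuck-at-1, G4 stuck-at-0, G5 stuck-at-1}.
Test 2 (A=1, B=1, C=1, D=0): fault-free G0=0, G1=0, G2=0, G3=1, G4=0, G5=1 → 1; observed 0. Eliminates G0 stuck-at-1, G1 stuck-at-1, G3 stuck-at-1, G4 stuck-at-0, G5 stuck-at-1.
Only G2 stuck-at-1 is consistent with every test.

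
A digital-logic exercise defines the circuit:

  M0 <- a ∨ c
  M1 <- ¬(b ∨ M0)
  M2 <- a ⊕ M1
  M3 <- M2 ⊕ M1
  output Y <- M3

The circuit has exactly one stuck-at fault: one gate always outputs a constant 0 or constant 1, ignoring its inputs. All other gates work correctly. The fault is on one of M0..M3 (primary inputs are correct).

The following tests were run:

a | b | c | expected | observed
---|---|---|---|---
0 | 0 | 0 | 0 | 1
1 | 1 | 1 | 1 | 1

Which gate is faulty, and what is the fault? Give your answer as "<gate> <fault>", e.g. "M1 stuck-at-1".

Fault-free values for test 1 (a=0, b=0, c=0): M0=0, M1=1, M2=1, M3=0, giving Y=0. Observed 1.
Test 1: faults giving observed 1 are {M2 stuck-at-0, M3 stuck-at-1}.
Test 2 (a=1, b=1, c=1): fault-free M0=1, M1=0, M2=1, M3=1 → 1; observed 1. Eliminates M2 stuck-at-0.
Only M3 stuck-at-1 is consistent with every test.

M3 stuck-at-1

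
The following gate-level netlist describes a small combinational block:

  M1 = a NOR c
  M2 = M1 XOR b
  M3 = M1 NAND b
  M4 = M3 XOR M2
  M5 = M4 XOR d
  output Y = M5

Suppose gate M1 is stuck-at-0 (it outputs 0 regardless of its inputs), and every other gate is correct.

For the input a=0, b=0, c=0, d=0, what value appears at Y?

Propagate with M1 forced: M1=0 [stuck-at-0], M2=0, M3=1, M4=1, M5=1.
So Y = 1. (Without the fault it would be 0.)

1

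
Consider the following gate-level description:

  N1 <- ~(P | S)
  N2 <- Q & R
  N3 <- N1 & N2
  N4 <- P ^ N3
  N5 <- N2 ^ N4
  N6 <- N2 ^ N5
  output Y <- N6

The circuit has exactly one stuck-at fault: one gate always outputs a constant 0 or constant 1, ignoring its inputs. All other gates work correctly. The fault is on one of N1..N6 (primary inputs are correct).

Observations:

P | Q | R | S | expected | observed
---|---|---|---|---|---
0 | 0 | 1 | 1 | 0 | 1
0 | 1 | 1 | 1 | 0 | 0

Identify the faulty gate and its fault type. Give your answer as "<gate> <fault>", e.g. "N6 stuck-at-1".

N5 stuck-at-1

Fault-free values for test 1 (P=0, Q=0, R=1, S=1): N1=0, N2=0, N3=0, N4=0, N5=0, N6=0, giving Y=0. Observed 1.
Test 1: faults giving observed 1 are {N3 stuck-at-1, N4 stuck-at-1, N5 stuck-at-1, N6 stuck-at-1}.
Test 2 (P=0, Q=1, R=1, S=1): fault-free N1=0, N2=1, N3=0, N4=0, N5=1, N6=0 → 0; observed 0. Eliminates N3 stuck-at-1, N4 stuck-at-1, N6 stuck-at-1.
Only N5 stuck-at-1 is consistent with every test.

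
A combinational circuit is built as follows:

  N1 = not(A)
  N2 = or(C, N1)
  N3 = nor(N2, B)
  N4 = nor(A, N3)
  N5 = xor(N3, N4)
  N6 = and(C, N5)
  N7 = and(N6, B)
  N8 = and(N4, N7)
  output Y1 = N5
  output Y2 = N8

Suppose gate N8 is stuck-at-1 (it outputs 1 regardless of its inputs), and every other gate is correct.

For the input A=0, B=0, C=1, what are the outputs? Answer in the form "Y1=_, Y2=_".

Y1=1, Y2=1

Propagate with N8 forced: N1=1, N2=1, N3=0, N4=1, N5=1, N6=1, N7=0, N8=1 [stuck-at-1].
So the outputs are Y1=1, Y2=1. (Without the fault they would be Y1=1, Y2=0.)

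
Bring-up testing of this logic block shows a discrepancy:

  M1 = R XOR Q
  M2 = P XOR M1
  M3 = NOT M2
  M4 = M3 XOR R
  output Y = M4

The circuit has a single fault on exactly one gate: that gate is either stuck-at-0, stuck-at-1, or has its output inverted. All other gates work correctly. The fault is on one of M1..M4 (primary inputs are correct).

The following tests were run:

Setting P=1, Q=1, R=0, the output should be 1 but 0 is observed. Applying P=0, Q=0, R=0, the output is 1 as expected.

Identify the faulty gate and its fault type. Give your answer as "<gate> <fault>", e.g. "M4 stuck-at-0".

M1 stuck-at-0

Fault-free values for test 1 (P=1, Q=1, R=0): M1=1, M2=0, M3=1, M4=1, giving Y=1. Observed 0.
Test 1: faults giving observed 0 are {M1 stuck-at-0, M1 inverted output, M2 stuck-at-1, M2 inverted output, M3 stuck-at-0, M3 inverted output, M4 stuck-at-0, M4 inverted output}.
Test 2 (P=0, Q=0, R=0): fault-free M1=0, M2=0, M3=1, M4=1 → 1; observed 1. Eliminates M1 inverted output, M2 stuck-at-1, M2 inverted output, M3 stuck-at-0, M3 inverted output, M4 stuck-at-0, M4 inverted output.
Only M1 stuck-at-0 is consistent with every test.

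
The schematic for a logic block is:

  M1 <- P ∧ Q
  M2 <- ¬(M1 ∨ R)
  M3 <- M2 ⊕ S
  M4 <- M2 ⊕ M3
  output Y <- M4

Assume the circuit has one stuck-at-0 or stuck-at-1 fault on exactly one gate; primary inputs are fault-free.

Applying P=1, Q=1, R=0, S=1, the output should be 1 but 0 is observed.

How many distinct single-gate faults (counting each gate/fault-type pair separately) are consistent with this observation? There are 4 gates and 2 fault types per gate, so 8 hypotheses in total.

2

Fault-free: M1=1, M2=0, M3=1, M4=1 → 1. Observed 0.
  M1 stuck-at-0: output 1 ✗
  M1 stuck-at-1: output 1 ✗
  M2 stuck-at-0: output 1 ✗
  M2 stuck-at-1: output 1 ✗
  M3 stuck-at-0: output 0 ✓
  M3 stuck-at-1: output 1 ✗
  M4 stuck-at-0: output 0 ✓
  M4 stuck-at-1: output 1 ✗
Consistent faults: {M3 stuck-at-0, M4 stuck-at-0} — 2 in all.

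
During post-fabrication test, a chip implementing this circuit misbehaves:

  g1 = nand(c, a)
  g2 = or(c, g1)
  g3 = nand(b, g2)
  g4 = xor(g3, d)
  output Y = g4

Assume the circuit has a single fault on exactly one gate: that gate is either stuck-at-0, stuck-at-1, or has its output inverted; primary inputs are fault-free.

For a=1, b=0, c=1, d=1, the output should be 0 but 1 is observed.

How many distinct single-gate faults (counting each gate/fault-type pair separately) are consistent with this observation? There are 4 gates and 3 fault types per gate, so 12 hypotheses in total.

4

Fault-free: g1=0, g2=1, g3=1, g4=0 → 0. Observed 1.
  g1 stuck-at-0: output 0 ✗
  g1 stuck-at-1: output 0 ✗
  g1 inverted output: output 0 ✗
  g2 stuck-at-0: output 0 ✗
  g2 stuck-at-1: output 0 ✗
  g2 inverted output: output 0 ✗
  g3 stuck-at-0: output 1 ✓
  g3 stuck-at-1: output 0 ✗
  g3 inverted output: output 1 ✓
  g4 stuck-at-0: output 0 ✗
  g4 stuck-at-1: output 1 ✓
  g4 inverted output: output 1 ✓
Consistent faults: {g3 stuck-at-0, g3 inverted output, g4 stuck-at-1, g4 inverted output} — 4 in all.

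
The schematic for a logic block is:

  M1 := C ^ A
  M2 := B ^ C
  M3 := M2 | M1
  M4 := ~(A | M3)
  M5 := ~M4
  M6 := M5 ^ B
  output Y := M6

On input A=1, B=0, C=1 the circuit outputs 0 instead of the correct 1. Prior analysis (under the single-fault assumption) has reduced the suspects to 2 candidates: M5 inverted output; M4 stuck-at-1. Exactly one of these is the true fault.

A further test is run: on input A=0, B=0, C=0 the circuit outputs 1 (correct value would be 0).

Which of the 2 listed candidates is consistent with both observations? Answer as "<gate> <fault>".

M5 inverted output

Evaluate each candidate on input A=0, B=0, C=0:
  M5 inverted output: M1=0, M2=0, M3=0, M4=1, M5=1 [inverted output], M6=1 → 1 — matches
  M4 stuck-at-1: M1=0, M2=0, M3=0, M4=1 [stuck-at-1], M5=0, M6=0 → 0 — eliminated
Only M5 inverted output reproduces the observed 1.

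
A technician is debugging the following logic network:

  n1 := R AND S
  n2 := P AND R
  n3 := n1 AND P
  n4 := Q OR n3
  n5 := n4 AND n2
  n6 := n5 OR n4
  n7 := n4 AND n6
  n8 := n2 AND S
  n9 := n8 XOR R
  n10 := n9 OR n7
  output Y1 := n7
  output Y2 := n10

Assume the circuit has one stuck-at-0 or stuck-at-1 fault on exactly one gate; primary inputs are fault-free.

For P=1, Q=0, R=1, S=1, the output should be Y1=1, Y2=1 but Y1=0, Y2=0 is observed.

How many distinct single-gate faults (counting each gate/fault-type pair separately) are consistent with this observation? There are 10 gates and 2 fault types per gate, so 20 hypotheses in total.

5

Fault-free: n1=1, n2=1, n3=1, n4=1, n5=1, n6=1, n7=1, n8=1, n9=0, n10=1 → Y1=1, Y2=1. Observed Y1=0, Y2=0.
  n1: stuck-at-0 ✓; others ✗
  n2: none of the 2 fault types match ✗
  n3: stuck-at-0 ✓; others ✗
  n4: stuck-at-0 ✓; others ✗
  n5: none of the 2 fault types match ✗
  n6: stuck-at-0 ✓; others ✗
  n7: stuck-at-0 ✓; others ✗
  n8: none of the 2 fault types match ✗
  n9: none of the 2 fault types match ✗
  n10: none of the 2 fault types match ✗
Consistent faults: {n1 stuck-at-0, n3 stuck-at-0, n4 stuck-at-0, n6 stuck-at-0, n7 stuck-at-0} — 5 in all.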